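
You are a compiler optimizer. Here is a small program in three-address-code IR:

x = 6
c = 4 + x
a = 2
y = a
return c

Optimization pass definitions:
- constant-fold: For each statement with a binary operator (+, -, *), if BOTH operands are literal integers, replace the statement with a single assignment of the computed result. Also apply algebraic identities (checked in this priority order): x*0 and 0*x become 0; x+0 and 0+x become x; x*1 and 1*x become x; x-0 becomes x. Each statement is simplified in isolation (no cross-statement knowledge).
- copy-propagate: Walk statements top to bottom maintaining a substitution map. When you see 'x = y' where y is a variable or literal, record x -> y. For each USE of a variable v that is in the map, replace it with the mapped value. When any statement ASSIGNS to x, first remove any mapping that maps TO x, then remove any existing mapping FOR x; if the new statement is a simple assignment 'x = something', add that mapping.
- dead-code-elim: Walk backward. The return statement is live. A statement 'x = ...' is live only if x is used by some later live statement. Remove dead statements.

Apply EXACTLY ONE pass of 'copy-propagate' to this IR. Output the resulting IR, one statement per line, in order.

Answer: x = 6
c = 4 + 6
a = 2
y = 2
return c

Derivation:
Applying copy-propagate statement-by-statement:
  [1] x = 6  (unchanged)
  [2] c = 4 + x  -> c = 4 + 6
  [3] a = 2  (unchanged)
  [4] y = a  -> y = 2
  [5] return c  (unchanged)
Result (5 stmts):
  x = 6
  c = 4 + 6
  a = 2
  y = 2
  return c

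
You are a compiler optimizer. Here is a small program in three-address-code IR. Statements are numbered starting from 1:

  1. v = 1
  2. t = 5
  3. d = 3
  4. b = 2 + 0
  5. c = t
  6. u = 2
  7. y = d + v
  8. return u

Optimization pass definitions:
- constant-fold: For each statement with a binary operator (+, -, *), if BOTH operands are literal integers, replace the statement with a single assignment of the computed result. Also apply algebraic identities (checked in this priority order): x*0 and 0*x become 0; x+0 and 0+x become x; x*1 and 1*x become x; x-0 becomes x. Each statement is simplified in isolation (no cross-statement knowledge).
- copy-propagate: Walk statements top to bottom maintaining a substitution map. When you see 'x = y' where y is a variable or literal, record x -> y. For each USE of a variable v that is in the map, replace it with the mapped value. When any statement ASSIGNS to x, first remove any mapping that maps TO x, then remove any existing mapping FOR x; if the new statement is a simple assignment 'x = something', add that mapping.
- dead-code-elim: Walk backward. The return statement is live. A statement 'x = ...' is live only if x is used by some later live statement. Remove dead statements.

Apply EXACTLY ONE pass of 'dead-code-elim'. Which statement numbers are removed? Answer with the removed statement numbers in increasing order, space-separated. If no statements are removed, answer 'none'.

Answer: 1 2 3 4 5 7

Derivation:
Backward liveness scan:
Stmt 1 'v = 1': DEAD (v not in live set [])
Stmt 2 't = 5': DEAD (t not in live set [])
Stmt 3 'd = 3': DEAD (d not in live set [])
Stmt 4 'b = 2 + 0': DEAD (b not in live set [])
Stmt 5 'c = t': DEAD (c not in live set [])
Stmt 6 'u = 2': KEEP (u is live); live-in = []
Stmt 7 'y = d + v': DEAD (y not in live set ['u'])
Stmt 8 'return u': KEEP (return); live-in = ['u']
Removed statement numbers: [1, 2, 3, 4, 5, 7]
Surviving IR:
  u = 2
  return u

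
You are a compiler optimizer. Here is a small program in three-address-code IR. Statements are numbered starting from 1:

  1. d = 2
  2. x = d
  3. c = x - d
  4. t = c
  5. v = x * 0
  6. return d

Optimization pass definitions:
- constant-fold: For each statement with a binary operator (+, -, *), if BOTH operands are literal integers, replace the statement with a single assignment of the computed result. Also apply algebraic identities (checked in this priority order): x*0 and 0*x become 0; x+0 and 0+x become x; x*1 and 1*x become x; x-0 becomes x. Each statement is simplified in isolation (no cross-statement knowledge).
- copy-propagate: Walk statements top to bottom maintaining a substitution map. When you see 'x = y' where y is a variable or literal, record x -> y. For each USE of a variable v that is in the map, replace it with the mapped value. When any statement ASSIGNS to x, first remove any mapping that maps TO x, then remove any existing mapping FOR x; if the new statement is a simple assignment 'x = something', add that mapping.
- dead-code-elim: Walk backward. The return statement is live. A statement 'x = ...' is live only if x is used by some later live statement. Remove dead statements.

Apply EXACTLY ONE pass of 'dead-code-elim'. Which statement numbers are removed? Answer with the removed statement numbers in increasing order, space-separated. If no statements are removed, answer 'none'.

Answer: 2 3 4 5

Derivation:
Backward liveness scan:
Stmt 1 'd = 2': KEEP (d is live); live-in = []
Stmt 2 'x = d': DEAD (x not in live set ['d'])
Stmt 3 'c = x - d': DEAD (c not in live set ['d'])
Stmt 4 't = c': DEAD (t not in live set ['d'])
Stmt 5 'v = x * 0': DEAD (v not in live set ['d'])
Stmt 6 'return d': KEEP (return); live-in = ['d']
Removed statement numbers: [2, 3, 4, 5]
Surviving IR:
  d = 2
  return d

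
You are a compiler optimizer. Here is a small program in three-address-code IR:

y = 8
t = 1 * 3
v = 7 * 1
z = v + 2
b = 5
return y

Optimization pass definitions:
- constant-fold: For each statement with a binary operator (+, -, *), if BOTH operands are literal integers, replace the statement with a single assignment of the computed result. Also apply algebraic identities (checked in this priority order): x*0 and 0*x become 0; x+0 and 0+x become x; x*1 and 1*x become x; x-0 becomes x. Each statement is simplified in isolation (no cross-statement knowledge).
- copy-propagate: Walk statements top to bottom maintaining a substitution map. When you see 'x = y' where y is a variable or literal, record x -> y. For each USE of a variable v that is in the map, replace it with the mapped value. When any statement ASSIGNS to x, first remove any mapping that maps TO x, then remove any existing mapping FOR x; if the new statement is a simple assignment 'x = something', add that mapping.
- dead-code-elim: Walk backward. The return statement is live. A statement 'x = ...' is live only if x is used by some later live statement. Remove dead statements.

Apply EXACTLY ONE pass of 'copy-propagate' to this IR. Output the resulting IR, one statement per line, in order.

Applying copy-propagate statement-by-statement:
  [1] y = 8  (unchanged)
  [2] t = 1 * 3  (unchanged)
  [3] v = 7 * 1  (unchanged)
  [4] z = v + 2  (unchanged)
  [5] b = 5  (unchanged)
  [6] return y  -> return 8
Result (6 stmts):
  y = 8
  t = 1 * 3
  v = 7 * 1
  z = v + 2
  b = 5
  return 8

Answer: y = 8
t = 1 * 3
v = 7 * 1
z = v + 2
b = 5
return 8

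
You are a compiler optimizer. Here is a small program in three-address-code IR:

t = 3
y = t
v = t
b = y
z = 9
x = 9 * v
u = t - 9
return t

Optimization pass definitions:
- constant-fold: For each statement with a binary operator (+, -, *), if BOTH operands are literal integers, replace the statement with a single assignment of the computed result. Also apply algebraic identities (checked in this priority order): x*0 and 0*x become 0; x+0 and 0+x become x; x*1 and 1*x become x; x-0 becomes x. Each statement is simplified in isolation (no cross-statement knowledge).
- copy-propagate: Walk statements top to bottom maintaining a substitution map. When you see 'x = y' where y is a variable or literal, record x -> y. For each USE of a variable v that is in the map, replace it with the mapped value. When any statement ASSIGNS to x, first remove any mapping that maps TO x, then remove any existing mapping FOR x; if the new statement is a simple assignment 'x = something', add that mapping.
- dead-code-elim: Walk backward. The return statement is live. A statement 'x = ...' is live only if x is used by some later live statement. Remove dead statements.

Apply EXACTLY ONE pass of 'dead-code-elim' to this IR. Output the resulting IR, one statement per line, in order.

Answer: t = 3
return t

Derivation:
Applying dead-code-elim statement-by-statement:
  [8] return t  -> KEEP (return); live=['t']
  [7] u = t - 9  -> DEAD (u not live)
  [6] x = 9 * v  -> DEAD (x not live)
  [5] z = 9  -> DEAD (z not live)
  [4] b = y  -> DEAD (b not live)
  [3] v = t  -> DEAD (v not live)
  [2] y = t  -> DEAD (y not live)
  [1] t = 3  -> KEEP; live=[]
Result (2 stmts):
  t = 3
  return t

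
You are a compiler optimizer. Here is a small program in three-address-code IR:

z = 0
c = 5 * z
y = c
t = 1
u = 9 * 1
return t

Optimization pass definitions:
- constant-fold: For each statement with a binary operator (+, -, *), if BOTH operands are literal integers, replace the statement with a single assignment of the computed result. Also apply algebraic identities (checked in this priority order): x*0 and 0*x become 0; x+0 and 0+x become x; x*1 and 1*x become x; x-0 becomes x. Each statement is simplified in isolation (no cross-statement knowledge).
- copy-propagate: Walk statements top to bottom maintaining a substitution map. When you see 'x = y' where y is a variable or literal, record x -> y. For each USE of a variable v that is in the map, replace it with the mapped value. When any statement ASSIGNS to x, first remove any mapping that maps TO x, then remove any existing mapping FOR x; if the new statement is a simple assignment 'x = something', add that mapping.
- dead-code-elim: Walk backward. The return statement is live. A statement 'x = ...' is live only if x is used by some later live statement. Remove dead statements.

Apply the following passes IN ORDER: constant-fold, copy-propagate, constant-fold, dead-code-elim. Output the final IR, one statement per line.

Initial IR:
  z = 0
  c = 5 * z
  y = c
  t = 1
  u = 9 * 1
  return t
After constant-fold (6 stmts):
  z = 0
  c = 5 * z
  y = c
  t = 1
  u = 9
  return t
After copy-propagate (6 stmts):
  z = 0
  c = 5 * 0
  y = c
  t = 1
  u = 9
  return 1
After constant-fold (6 stmts):
  z = 0
  c = 0
  y = c
  t = 1
  u = 9
  return 1
After dead-code-elim (1 stmts):
  return 1

Answer: return 1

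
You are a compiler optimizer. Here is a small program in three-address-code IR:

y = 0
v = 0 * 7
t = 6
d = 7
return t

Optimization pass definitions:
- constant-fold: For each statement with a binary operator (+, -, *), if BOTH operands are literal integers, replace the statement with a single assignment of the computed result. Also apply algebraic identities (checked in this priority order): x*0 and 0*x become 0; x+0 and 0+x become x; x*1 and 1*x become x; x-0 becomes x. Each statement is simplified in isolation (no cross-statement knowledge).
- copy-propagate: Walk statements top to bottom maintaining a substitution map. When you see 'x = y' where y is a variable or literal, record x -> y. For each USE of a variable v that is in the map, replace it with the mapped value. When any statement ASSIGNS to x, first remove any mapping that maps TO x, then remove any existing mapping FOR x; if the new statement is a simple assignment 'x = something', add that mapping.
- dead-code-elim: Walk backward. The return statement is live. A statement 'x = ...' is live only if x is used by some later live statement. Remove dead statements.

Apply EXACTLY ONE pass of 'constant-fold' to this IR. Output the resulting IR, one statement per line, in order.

Applying constant-fold statement-by-statement:
  [1] y = 0  (unchanged)
  [2] v = 0 * 7  -> v = 0
  [3] t = 6  (unchanged)
  [4] d = 7  (unchanged)
  [5] return t  (unchanged)
Result (5 stmts):
  y = 0
  v = 0
  t = 6
  d = 7
  return t

Answer: y = 0
v = 0
t = 6
d = 7
return t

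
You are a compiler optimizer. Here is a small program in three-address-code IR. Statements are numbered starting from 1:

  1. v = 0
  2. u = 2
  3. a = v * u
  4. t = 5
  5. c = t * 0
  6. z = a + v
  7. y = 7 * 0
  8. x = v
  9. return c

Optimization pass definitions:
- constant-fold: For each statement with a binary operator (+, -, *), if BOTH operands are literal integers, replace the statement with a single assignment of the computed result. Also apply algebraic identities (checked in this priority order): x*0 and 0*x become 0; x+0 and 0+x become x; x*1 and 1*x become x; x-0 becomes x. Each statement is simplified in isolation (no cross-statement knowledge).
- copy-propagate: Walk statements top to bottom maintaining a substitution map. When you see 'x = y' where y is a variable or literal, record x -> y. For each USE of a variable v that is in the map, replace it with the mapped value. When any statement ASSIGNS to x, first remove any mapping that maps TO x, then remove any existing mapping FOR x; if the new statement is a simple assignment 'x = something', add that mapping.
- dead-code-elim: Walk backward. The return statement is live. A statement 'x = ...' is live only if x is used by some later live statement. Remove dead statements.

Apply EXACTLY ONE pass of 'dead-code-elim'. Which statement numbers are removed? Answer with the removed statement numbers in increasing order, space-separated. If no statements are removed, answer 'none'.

Backward liveness scan:
Stmt 1 'v = 0': DEAD (v not in live set [])
Stmt 2 'u = 2': DEAD (u not in live set [])
Stmt 3 'a = v * u': DEAD (a not in live set [])
Stmt 4 't = 5': KEEP (t is live); live-in = []
Stmt 5 'c = t * 0': KEEP (c is live); live-in = ['t']
Stmt 6 'z = a + v': DEAD (z not in live set ['c'])
Stmt 7 'y = 7 * 0': DEAD (y not in live set ['c'])
Stmt 8 'x = v': DEAD (x not in live set ['c'])
Stmt 9 'return c': KEEP (return); live-in = ['c']
Removed statement numbers: [1, 2, 3, 6, 7, 8]
Surviving IR:
  t = 5
  c = t * 0
  return c

Answer: 1 2 3 6 7 8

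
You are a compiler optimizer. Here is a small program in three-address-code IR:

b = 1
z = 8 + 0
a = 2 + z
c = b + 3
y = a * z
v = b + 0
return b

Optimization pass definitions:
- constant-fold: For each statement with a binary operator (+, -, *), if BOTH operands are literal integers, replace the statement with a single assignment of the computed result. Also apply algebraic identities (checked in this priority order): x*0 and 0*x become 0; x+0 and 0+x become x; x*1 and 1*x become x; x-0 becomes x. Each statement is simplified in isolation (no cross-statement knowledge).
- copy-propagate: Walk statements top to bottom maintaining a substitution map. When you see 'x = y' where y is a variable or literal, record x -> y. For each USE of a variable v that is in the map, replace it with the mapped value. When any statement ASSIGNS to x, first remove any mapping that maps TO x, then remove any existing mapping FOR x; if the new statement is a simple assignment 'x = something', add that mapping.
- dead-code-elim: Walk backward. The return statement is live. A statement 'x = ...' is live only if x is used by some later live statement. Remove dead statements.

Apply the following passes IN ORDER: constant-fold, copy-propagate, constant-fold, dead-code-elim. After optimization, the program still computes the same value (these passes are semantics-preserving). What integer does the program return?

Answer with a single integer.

Initial IR:
  b = 1
  z = 8 + 0
  a = 2 + z
  c = b + 3
  y = a * z
  v = b + 0
  return b
After constant-fold (7 stmts):
  b = 1
  z = 8
  a = 2 + z
  c = b + 3
  y = a * z
  v = b
  return b
After copy-propagate (7 stmts):
  b = 1
  z = 8
  a = 2 + 8
  c = 1 + 3
  y = a * 8
  v = 1
  return 1
After constant-fold (7 stmts):
  b = 1
  z = 8
  a = 10
  c = 4
  y = a * 8
  v = 1
  return 1
After dead-code-elim (1 stmts):
  return 1
Evaluate:
  b = 1  =>  b = 1
  z = 8 + 0  =>  z = 8
  a = 2 + z  =>  a = 10
  c = b + 3  =>  c = 4
  y = a * z  =>  y = 80
  v = b + 0  =>  v = 1
  return b = 1

Answer: 1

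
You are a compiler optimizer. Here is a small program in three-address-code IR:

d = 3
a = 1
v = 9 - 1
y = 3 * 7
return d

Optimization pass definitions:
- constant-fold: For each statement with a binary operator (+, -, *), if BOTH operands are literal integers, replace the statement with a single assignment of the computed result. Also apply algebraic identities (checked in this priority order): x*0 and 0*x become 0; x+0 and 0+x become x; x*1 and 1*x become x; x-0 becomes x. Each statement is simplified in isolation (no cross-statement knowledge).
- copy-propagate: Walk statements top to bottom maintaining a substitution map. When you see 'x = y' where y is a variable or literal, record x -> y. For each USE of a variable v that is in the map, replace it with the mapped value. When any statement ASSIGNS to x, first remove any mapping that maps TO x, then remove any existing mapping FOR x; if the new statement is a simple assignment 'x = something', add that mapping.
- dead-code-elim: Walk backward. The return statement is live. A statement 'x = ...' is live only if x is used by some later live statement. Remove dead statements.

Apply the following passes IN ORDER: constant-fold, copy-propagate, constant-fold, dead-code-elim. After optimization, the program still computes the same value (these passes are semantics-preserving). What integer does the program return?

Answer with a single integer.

Initial IR:
  d = 3
  a = 1
  v = 9 - 1
  y = 3 * 7
  return d
After constant-fold (5 stmts):
  d = 3
  a = 1
  v = 8
  y = 21
  return d
After copy-propagate (5 stmts):
  d = 3
  a = 1
  v = 8
  y = 21
  return 3
After constant-fold (5 stmts):
  d = 3
  a = 1
  v = 8
  y = 21
  return 3
After dead-code-elim (1 stmts):
  return 3
Evaluate:
  d = 3  =>  d = 3
  a = 1  =>  a = 1
  v = 9 - 1  =>  v = 8
  y = 3 * 7  =>  y = 21
  return d = 3

Answer: 3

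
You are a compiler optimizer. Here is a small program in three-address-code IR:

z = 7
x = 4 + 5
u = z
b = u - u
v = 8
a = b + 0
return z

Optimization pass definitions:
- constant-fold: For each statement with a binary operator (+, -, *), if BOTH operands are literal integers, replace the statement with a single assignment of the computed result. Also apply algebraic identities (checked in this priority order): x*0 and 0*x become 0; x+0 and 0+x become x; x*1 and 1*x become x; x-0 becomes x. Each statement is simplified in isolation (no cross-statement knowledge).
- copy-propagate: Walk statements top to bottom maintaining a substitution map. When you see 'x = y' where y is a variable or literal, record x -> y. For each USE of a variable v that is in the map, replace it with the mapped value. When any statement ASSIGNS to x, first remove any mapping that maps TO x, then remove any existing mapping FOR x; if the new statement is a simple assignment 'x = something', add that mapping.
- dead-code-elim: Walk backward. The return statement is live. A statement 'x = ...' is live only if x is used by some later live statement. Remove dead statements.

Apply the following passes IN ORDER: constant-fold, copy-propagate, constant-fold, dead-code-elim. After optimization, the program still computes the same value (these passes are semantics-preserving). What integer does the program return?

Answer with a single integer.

Answer: 7

Derivation:
Initial IR:
  z = 7
  x = 4 + 5
  u = z
  b = u - u
  v = 8
  a = b + 0
  return z
After constant-fold (7 stmts):
  z = 7
  x = 9
  u = z
  b = u - u
  v = 8
  a = b
  return z
After copy-propagate (7 stmts):
  z = 7
  x = 9
  u = 7
  b = 7 - 7
  v = 8
  a = b
  return 7
After constant-fold (7 stmts):
  z = 7
  x = 9
  u = 7
  b = 0
  v = 8
  a = b
  return 7
After dead-code-elim (1 stmts):
  return 7
Evaluate:
  z = 7  =>  z = 7
  x = 4 + 5  =>  x = 9
  u = z  =>  u = 7
  b = u - u  =>  b = 0
  v = 8  =>  v = 8
  a = b + 0  =>  a = 0
  return z = 7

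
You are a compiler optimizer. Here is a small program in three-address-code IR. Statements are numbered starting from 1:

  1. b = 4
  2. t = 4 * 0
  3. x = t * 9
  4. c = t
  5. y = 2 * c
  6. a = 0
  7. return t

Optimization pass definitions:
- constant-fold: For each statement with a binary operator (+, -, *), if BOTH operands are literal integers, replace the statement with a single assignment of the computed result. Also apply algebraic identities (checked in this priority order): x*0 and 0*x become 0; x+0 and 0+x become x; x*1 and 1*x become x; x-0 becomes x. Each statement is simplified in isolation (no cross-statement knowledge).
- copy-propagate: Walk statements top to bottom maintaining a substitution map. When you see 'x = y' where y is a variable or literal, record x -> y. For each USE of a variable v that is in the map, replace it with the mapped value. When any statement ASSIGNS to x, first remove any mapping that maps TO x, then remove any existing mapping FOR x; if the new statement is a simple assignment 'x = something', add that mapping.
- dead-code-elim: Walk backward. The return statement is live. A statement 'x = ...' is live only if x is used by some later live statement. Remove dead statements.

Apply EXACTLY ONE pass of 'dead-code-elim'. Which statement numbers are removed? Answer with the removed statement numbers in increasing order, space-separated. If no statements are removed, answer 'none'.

Answer: 1 3 4 5 6

Derivation:
Backward liveness scan:
Stmt 1 'b = 4': DEAD (b not in live set [])
Stmt 2 't = 4 * 0': KEEP (t is live); live-in = []
Stmt 3 'x = t * 9': DEAD (x not in live set ['t'])
Stmt 4 'c = t': DEAD (c not in live set ['t'])
Stmt 5 'y = 2 * c': DEAD (y not in live set ['t'])
Stmt 6 'a = 0': DEAD (a not in live set ['t'])
Stmt 7 'return t': KEEP (return); live-in = ['t']
Removed statement numbers: [1, 3, 4, 5, 6]
Surviving IR:
  t = 4 * 0
  return t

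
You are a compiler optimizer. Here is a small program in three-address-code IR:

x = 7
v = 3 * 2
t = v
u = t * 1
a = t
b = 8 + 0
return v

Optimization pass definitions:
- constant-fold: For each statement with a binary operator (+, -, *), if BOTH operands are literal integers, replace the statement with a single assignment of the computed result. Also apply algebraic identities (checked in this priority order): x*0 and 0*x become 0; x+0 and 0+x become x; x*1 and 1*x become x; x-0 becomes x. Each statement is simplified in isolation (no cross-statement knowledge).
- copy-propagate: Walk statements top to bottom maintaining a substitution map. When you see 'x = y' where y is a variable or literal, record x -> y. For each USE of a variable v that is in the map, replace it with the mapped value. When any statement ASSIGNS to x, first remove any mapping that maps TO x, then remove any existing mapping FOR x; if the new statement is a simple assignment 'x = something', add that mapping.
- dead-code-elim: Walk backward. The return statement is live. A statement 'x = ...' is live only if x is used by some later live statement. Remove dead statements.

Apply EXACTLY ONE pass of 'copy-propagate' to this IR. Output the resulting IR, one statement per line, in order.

Answer: x = 7
v = 3 * 2
t = v
u = v * 1
a = v
b = 8 + 0
return v

Derivation:
Applying copy-propagate statement-by-statement:
  [1] x = 7  (unchanged)
  [2] v = 3 * 2  (unchanged)
  [3] t = v  (unchanged)
  [4] u = t * 1  -> u = v * 1
  [5] a = t  -> a = v
  [6] b = 8 + 0  (unchanged)
  [7] return v  (unchanged)
Result (7 stmts):
  x = 7
  v = 3 * 2
  t = v
  u = v * 1
  a = v
  b = 8 + 0
  return v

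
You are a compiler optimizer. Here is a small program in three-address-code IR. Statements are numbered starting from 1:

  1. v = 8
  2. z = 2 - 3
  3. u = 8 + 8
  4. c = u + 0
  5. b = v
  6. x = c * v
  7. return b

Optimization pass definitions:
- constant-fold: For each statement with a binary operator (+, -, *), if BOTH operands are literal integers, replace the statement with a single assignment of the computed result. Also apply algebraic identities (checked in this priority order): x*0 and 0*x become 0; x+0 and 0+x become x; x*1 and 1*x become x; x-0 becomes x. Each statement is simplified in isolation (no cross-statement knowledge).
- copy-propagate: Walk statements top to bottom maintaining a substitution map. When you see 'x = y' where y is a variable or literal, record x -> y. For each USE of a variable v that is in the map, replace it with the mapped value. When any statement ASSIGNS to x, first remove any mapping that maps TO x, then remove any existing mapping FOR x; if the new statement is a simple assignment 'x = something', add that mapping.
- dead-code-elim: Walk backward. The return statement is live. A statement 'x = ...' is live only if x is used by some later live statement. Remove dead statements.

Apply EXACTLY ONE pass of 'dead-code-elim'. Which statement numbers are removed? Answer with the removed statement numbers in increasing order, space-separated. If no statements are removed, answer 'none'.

Answer: 2 3 4 6

Derivation:
Backward liveness scan:
Stmt 1 'v = 8': KEEP (v is live); live-in = []
Stmt 2 'z = 2 - 3': DEAD (z not in live set ['v'])
Stmt 3 'u = 8 + 8': DEAD (u not in live set ['v'])
Stmt 4 'c = u + 0': DEAD (c not in live set ['v'])
Stmt 5 'b = v': KEEP (b is live); live-in = ['v']
Stmt 6 'x = c * v': DEAD (x not in live set ['b'])
Stmt 7 'return b': KEEP (return); live-in = ['b']
Removed statement numbers: [2, 3, 4, 6]
Surviving IR:
  v = 8
  b = v
  return b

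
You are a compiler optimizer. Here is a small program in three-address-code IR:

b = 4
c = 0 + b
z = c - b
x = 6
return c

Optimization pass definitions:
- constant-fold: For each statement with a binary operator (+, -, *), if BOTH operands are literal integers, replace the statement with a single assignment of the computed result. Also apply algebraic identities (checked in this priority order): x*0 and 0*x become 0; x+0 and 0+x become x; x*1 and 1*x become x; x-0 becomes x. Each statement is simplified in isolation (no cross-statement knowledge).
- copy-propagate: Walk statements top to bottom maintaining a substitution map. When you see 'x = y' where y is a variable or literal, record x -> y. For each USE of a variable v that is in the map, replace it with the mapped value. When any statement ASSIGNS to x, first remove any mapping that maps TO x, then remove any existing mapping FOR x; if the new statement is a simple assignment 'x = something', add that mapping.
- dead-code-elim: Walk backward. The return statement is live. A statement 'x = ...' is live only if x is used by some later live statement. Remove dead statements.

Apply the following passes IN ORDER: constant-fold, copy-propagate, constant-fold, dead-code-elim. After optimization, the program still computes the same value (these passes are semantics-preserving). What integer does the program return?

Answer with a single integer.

Answer: 4

Derivation:
Initial IR:
  b = 4
  c = 0 + b
  z = c - b
  x = 6
  return c
After constant-fold (5 stmts):
  b = 4
  c = b
  z = c - b
  x = 6
  return c
After copy-propagate (5 stmts):
  b = 4
  c = 4
  z = 4 - 4
  x = 6
  return 4
After constant-fold (5 stmts):
  b = 4
  c = 4
  z = 0
  x = 6
  return 4
After dead-code-elim (1 stmts):
  return 4
Evaluate:
  b = 4  =>  b = 4
  c = 0 + b  =>  c = 4
  z = c - b  =>  z = 0
  x = 6  =>  x = 6
  return c = 4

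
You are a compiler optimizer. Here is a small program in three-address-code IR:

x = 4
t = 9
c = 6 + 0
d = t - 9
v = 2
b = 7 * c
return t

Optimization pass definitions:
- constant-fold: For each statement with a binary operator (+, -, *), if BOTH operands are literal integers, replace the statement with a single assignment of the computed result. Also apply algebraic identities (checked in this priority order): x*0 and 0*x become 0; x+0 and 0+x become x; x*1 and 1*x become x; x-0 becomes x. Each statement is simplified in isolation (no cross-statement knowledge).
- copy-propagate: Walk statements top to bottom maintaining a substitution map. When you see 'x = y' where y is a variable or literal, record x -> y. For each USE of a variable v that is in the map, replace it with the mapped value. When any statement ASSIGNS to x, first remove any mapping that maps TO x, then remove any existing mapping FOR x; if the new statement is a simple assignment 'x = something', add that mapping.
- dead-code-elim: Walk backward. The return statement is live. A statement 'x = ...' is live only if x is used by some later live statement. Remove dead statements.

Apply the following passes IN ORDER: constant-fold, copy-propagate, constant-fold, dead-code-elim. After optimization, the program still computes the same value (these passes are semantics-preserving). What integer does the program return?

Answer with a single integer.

Initial IR:
  x = 4
  t = 9
  c = 6 + 0
  d = t - 9
  v = 2
  b = 7 * c
  return t
After constant-fold (7 stmts):
  x = 4
  t = 9
  c = 6
  d = t - 9
  v = 2
  b = 7 * c
  return t
After copy-propagate (7 stmts):
  x = 4
  t = 9
  c = 6
  d = 9 - 9
  v = 2
  b = 7 * 6
  return 9
After constant-fold (7 stmts):
  x = 4
  t = 9
  c = 6
  d = 0
  v = 2
  b = 42
  return 9
After dead-code-elim (1 stmts):
  return 9
Evaluate:
  x = 4  =>  x = 4
  t = 9  =>  t = 9
  c = 6 + 0  =>  c = 6
  d = t - 9  =>  d = 0
  v = 2  =>  v = 2
  b = 7 * c  =>  b = 42
  return t = 9

Answer: 9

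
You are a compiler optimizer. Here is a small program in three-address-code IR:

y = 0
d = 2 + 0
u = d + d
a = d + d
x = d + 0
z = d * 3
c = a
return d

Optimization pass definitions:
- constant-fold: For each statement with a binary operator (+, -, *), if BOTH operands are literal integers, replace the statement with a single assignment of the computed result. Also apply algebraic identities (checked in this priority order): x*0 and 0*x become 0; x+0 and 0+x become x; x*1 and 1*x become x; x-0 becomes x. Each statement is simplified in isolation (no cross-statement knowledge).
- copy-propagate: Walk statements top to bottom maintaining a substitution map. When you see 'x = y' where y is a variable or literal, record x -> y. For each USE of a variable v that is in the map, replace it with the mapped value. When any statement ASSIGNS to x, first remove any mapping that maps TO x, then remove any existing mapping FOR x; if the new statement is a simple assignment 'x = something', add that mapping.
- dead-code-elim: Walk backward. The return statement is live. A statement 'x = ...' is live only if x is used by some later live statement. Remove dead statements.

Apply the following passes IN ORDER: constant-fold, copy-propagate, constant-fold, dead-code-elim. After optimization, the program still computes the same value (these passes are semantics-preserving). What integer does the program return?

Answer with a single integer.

Answer: 2

Derivation:
Initial IR:
  y = 0
  d = 2 + 0
  u = d + d
  a = d + d
  x = d + 0
  z = d * 3
  c = a
  return d
After constant-fold (8 stmts):
  y = 0
  d = 2
  u = d + d
  a = d + d
  x = d
  z = d * 3
  c = a
  return d
After copy-propagate (8 stmts):
  y = 0
  d = 2
  u = 2 + 2
  a = 2 + 2
  x = 2
  z = 2 * 3
  c = a
  return 2
After constant-fold (8 stmts):
  y = 0
  d = 2
  u = 4
  a = 4
  x = 2
  z = 6
  c = a
  return 2
After dead-code-elim (1 stmts):
  return 2
Evaluate:
  y = 0  =>  y = 0
  d = 2 + 0  =>  d = 2
  u = d + d  =>  u = 4
  a = d + d  =>  a = 4
  x = d + 0  =>  x = 2
  z = d * 3  =>  z = 6
  c = a  =>  c = 4
  return d = 2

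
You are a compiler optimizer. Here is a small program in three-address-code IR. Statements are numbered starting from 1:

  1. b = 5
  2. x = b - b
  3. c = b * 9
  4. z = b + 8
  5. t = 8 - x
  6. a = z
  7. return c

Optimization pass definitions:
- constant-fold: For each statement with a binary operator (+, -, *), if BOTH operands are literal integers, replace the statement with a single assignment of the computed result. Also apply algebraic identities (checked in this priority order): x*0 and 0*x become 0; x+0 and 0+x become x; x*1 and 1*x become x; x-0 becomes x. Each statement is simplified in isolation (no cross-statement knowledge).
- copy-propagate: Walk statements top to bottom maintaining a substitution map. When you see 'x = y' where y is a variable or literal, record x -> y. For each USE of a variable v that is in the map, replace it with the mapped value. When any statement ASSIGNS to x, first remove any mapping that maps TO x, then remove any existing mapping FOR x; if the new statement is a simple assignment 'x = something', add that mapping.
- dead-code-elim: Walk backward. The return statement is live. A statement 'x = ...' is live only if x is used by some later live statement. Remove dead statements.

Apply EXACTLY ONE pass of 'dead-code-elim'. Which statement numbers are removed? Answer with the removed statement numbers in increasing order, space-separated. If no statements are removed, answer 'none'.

Backward liveness scan:
Stmt 1 'b = 5': KEEP (b is live); live-in = []
Stmt 2 'x = b - b': DEAD (x not in live set ['b'])
Stmt 3 'c = b * 9': KEEP (c is live); live-in = ['b']
Stmt 4 'z = b + 8': DEAD (z not in live set ['c'])
Stmt 5 't = 8 - x': DEAD (t not in live set ['c'])
Stmt 6 'a = z': DEAD (a not in live set ['c'])
Stmt 7 'return c': KEEP (return); live-in = ['c']
Removed statement numbers: [2, 4, 5, 6]
Surviving IR:
  b = 5
  c = b * 9
  return c

Answer: 2 4 5 6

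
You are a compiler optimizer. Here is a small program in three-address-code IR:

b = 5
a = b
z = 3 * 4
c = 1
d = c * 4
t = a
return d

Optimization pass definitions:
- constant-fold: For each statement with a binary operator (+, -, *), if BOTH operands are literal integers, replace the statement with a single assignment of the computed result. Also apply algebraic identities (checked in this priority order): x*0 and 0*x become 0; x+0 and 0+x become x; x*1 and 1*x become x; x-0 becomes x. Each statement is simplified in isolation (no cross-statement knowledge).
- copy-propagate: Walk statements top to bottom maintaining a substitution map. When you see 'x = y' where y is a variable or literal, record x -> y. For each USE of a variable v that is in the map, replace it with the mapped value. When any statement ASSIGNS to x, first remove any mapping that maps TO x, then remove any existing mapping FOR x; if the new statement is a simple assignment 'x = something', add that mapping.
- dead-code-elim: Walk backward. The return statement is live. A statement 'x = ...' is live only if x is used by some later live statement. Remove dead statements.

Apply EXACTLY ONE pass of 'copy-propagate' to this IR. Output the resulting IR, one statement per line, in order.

Answer: b = 5
a = 5
z = 3 * 4
c = 1
d = 1 * 4
t = 5
return d

Derivation:
Applying copy-propagate statement-by-statement:
  [1] b = 5  (unchanged)
  [2] a = b  -> a = 5
  [3] z = 3 * 4  (unchanged)
  [4] c = 1  (unchanged)
  [5] d = c * 4  -> d = 1 * 4
  [6] t = a  -> t = 5
  [7] return d  (unchanged)
Result (7 stmts):
  b = 5
  a = 5
  z = 3 * 4
  c = 1
  d = 1 * 4
  t = 5
  return d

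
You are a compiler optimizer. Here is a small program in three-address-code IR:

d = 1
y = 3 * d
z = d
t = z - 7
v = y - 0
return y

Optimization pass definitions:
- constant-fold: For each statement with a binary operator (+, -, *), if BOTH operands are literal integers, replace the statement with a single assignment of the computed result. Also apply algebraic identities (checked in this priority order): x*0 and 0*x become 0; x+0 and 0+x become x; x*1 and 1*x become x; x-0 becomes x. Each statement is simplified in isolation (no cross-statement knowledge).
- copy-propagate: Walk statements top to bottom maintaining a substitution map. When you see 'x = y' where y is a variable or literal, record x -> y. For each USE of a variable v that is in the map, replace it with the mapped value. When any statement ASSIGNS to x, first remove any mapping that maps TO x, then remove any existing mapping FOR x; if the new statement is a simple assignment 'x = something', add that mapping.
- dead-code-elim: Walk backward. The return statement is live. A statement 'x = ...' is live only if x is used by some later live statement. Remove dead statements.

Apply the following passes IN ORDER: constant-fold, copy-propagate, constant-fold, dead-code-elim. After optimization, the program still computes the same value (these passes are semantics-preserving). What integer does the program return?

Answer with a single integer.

Initial IR:
  d = 1
  y = 3 * d
  z = d
  t = z - 7
  v = y - 0
  return y
After constant-fold (6 stmts):
  d = 1
  y = 3 * d
  z = d
  t = z - 7
  v = y
  return y
After copy-propagate (6 stmts):
  d = 1
  y = 3 * 1
  z = 1
  t = 1 - 7
  v = y
  return y
After constant-fold (6 stmts):
  d = 1
  y = 3
  z = 1
  t = -6
  v = y
  return y
After dead-code-elim (2 stmts):
  y = 3
  return y
Evaluate:
  d = 1  =>  d = 1
  y = 3 * d  =>  y = 3
  z = d  =>  z = 1
  t = z - 7  =>  t = -6
  v = y - 0  =>  v = 3
  return y = 3

Answer: 3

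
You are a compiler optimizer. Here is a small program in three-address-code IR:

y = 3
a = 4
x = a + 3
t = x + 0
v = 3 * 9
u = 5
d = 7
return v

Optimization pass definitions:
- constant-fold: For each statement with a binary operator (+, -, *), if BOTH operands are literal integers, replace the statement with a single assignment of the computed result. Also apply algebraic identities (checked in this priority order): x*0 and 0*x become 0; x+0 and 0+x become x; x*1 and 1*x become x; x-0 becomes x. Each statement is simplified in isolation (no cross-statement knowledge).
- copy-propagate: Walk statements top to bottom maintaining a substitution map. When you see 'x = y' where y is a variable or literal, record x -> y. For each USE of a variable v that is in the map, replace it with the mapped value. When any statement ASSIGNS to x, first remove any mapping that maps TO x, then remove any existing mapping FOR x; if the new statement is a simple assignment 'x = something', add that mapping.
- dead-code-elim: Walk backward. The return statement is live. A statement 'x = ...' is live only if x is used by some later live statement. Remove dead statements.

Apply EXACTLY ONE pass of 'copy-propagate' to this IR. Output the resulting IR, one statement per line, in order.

Answer: y = 3
a = 4
x = 4 + 3
t = x + 0
v = 3 * 9
u = 5
d = 7
return v

Derivation:
Applying copy-propagate statement-by-statement:
  [1] y = 3  (unchanged)
  [2] a = 4  (unchanged)
  [3] x = a + 3  -> x = 4 + 3
  [4] t = x + 0  (unchanged)
  [5] v = 3 * 9  (unchanged)
  [6] u = 5  (unchanged)
  [7] d = 7  (unchanged)
  [8] return v  (unchanged)
Result (8 stmts):
  y = 3
  a = 4
  x = 4 + 3
  t = x + 0
  v = 3 * 9
  u = 5
  d = 7
  return v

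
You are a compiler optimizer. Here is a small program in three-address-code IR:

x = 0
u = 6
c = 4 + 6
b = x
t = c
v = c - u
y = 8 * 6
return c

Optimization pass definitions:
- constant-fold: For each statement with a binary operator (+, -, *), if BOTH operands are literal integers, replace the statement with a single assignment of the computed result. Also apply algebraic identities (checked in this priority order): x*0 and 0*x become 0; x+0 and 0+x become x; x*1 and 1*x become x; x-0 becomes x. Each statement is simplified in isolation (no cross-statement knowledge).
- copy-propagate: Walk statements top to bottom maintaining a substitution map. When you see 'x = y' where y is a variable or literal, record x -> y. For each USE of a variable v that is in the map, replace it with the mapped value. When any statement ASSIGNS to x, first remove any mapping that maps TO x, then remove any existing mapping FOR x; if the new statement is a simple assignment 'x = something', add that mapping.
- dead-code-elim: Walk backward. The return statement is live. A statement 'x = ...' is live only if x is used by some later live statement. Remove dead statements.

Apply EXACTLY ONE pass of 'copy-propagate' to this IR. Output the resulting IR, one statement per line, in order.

Answer: x = 0
u = 6
c = 4 + 6
b = 0
t = c
v = c - 6
y = 8 * 6
return c

Derivation:
Applying copy-propagate statement-by-statement:
  [1] x = 0  (unchanged)
  [2] u = 6  (unchanged)
  [3] c = 4 + 6  (unchanged)
  [4] b = x  -> b = 0
  [5] t = c  (unchanged)
  [6] v = c - u  -> v = c - 6
  [7] y = 8 * 6  (unchanged)
  [8] return c  (unchanged)
Result (8 stmts):
  x = 0
  u = 6
  c = 4 + 6
  b = 0
  t = c
  v = c - 6
  y = 8 * 6
  return c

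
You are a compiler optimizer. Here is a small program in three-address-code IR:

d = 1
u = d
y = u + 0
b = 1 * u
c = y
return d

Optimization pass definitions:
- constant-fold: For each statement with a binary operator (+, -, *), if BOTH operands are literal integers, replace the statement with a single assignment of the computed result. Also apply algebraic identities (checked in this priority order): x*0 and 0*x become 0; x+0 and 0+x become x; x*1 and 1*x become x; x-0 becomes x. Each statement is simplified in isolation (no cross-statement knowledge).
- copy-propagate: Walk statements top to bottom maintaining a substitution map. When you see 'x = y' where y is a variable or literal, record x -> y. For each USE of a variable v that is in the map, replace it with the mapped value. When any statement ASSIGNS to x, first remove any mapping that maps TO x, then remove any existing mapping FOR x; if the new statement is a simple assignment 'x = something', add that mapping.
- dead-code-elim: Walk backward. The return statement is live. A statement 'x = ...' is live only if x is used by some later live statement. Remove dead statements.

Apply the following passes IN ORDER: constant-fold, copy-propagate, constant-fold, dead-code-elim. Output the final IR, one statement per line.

Initial IR:
  d = 1
  u = d
  y = u + 0
  b = 1 * u
  c = y
  return d
After constant-fold (6 stmts):
  d = 1
  u = d
  y = u
  b = u
  c = y
  return d
After copy-propagate (6 stmts):
  d = 1
  u = 1
  y = 1
  b = 1
  c = 1
  return 1
After constant-fold (6 stmts):
  d = 1
  u = 1
  y = 1
  b = 1
  c = 1
  return 1
After dead-code-elim (1 stmts):
  return 1

Answer: return 1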